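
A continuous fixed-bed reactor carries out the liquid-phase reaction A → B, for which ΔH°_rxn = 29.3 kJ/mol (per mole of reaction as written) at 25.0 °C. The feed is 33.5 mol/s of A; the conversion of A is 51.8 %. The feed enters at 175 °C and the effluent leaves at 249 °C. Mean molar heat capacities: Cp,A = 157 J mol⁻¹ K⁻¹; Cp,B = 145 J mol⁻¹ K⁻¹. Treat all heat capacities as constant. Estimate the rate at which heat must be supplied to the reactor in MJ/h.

Q_in = 3060 MJ/h

Extent of reaction ξ = 0.518 × 33.5 = 17.353 mol/s
Reaction term: ξ·ΔH°_rxn = 17.353 × 29.3 = 508.44 kJ/s
Sensible, feed 175→25 °C: -788.92 kJ/s
Outlet flows (mol/s): A 16.147, B 17.353
Sensible, products 25→249 °C: 1131.5 kJ/s
Q = ΔH = 851 kJ/s = 851 kW
Heat supplied = 3063.6 MJ/h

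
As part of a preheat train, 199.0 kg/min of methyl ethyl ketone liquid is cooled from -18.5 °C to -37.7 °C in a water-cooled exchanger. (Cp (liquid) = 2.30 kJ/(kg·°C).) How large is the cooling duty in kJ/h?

Q = ṁ·Cp·ΔT = 199.0 × 2.30 × (-37.7 − -18.5) = -8787.8 kJ/min
Converting: 8787.8 / 60 s = 146.46 kW
Cooling duty = 527270 kJ/h

Q_c = 527000 kJ/h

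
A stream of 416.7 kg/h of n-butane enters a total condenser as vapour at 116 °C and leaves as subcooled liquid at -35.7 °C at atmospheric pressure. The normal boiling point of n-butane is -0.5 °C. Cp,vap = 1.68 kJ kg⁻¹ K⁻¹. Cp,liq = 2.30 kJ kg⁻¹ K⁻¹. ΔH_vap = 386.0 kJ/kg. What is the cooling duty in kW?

vapour 116→-0.5 °C: -195.72 kJ/kg
condensation at -0.5 °C: -386 kJ/kg
liquid -0.5→-35.7 °C: -80.96 kJ/kg
Δh = -195.72 + -386 + -80.96 = -662.68 kJ/kg
Q = ṁ·Δh = 416.7 kg/h × -662.68 kJ/kg = -276140 kJ/h
|Q| = 76.705 kW

Q_c = 76.7 kW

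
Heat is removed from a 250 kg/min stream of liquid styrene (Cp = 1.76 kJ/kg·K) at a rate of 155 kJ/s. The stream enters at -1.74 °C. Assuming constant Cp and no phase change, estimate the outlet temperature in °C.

T_out = -22.9 °C

Q = 155 kJ/s = 9300 kJ/min
ΔT = Q/(ṁ·Cp) = 9300/(250×1.76) = 21.136 K
T_out = -1.74 − 21.136 = -22.876 °C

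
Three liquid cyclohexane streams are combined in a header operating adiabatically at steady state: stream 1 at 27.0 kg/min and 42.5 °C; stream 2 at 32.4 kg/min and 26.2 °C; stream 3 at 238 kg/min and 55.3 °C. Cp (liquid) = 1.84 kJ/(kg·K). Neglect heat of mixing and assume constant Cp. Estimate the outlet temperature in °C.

T_out = 51.0 °C

Energy balance with Q = 0: Σ ṁᵢCp,ᵢ(T_out − Tᵢ) = 0
Σ ṁᵢCp,ᵢTᵢ = 27.0×1.84×42.5 + 32.4×1.84×26.2 + 238×1.84×55.3 = 27890
Σ ṁᵢCp,ᵢ = 27.0×1.84 + 32.4×1.84 + 238×1.84 = 547.22
T_out = 27890 / 547.22 = 50.968 °C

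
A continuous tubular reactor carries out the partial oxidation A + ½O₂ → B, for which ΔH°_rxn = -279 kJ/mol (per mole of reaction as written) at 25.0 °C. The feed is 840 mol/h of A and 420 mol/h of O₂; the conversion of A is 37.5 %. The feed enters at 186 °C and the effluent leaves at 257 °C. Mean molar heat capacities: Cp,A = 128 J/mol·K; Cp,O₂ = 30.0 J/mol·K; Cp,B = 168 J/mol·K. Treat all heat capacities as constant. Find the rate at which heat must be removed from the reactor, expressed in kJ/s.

Extent of reaction ξ = 0.375 × 840 = 315 mol/h
Reaction term: ξ·ΔH°_rxn = 315 × -279 = -87885 kJ/h
Sensible, feed 186→25 °C: -19339 kJ/h
Outlet flows (mol/h): A 525, O₂ 262.5, B 315
Sensible, products 25→257 °C: 29695 kJ/h
Q = ΔH = -77529 kJ/h = -21.536 kW
Heat removed = 21.536 kJ/s

Q_out = 21.5 kJ/s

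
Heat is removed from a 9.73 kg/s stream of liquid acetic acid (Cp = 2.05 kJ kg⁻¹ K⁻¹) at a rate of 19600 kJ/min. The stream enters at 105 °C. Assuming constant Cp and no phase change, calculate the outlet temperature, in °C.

T_out = 88.6 °C

Q = 19600 kJ/min = 326.67 kJ/s
ΔT = Q/(ṁ·Cp) = 326.67/(9.73×2.05) = 16.377 K
T_out = 105 − 16.377 = 88.623 °C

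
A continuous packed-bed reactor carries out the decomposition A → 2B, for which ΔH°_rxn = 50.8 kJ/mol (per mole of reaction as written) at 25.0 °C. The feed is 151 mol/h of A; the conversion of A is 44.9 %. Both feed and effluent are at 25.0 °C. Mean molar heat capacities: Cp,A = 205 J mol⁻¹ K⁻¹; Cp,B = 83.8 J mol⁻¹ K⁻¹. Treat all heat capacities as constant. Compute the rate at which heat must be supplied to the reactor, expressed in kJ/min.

Extent of reaction ξ = 0.449 × 151 = 67.799 mol/h
Reaction term: ξ·ΔH°_rxn = 67.799 × 50.8 = 3444.2 kJ/h
Q = ΔH = 3444.2 kJ/h = 0.95672 kW
Heat supplied = 57.403 kJ/min

Q_in = 57.4 kJ/min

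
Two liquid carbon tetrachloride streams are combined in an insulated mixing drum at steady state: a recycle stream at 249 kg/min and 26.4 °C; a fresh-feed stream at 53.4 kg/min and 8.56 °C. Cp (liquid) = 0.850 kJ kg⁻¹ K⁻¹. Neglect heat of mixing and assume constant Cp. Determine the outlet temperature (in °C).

T_out = 23.2 °C

Energy balance with Q = 0: Σ ṁᵢCp,ᵢ(T_out − Tᵢ) = 0
Σ ṁᵢCp,ᵢTᵢ = 249×0.850×26.4 + 53.4×0.850×8.56 = 5976.1
Σ ṁᵢCp,ᵢ = 249×0.850 + 53.4×0.850 = 257.04
T_out = 5976.1 / 257.04 = 23.25 °C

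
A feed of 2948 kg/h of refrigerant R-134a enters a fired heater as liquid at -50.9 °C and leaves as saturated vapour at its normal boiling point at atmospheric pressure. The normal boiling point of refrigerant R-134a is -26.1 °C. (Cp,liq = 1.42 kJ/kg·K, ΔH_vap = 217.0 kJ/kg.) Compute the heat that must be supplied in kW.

liquid -50.9→-26.1 °C: 35.216 kJ/kg
vaporisation at -26.1 °C: 217 kJ/kg
Δh = 35.216 + 217 = 252.22 kJ/kg
Q = ṁ·Δh = 2948 kg/h × 252.22 kJ/kg = 743530 kJ/h
|Q| = 206.54 kW

Q = 207 kW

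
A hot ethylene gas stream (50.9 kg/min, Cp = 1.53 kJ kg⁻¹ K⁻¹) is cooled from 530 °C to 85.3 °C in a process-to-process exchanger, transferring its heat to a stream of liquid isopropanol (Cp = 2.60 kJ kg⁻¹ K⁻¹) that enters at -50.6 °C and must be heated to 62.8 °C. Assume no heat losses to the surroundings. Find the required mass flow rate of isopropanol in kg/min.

Heat released by hot stream: Q = 50.9 × 1.53 × (530 − 85.3) = 34632 kJ/min
Energy balance on cold side (adiabatic exchanger): Q = ṁ_c·Cp_c·(T_c,out − T_c,in)
ṁ_c = 34632 / [2.60 × (62.8 − -50.6)] = 117.46 kg/min

ṁ_c = 117 kg/min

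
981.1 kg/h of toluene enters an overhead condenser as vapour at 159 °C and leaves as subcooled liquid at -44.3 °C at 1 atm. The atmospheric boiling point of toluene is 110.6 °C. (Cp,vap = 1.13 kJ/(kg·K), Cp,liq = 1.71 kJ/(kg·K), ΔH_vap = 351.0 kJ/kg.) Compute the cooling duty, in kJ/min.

Q_c = 11000 kJ/min

vapour 159→110.6 °C: -54.692 kJ/kg
condensation at 110.6 °C: -351 kJ/kg
liquid 110.6→-44.3 °C: -264.88 kJ/kg
Δh = -54.692 + -351 + -264.88 = -670.57 kJ/kg
Q = ṁ·Δh = 981.1 kg/h × -670.57 kJ/kg = -657900 kJ/h
|Q| = 182.75 kW = 10965 kJ/min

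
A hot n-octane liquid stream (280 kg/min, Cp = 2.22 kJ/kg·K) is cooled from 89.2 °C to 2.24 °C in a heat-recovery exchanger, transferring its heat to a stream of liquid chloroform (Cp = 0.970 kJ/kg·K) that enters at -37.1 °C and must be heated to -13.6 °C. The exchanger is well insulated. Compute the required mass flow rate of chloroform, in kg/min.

Heat released by hot stream: Q = 280 × 2.22 × (89.2 − 2.24) = 54054 kJ/min
Energy balance on cold side (adiabatic exchanger): Q = ṁ_c·Cp_c·(T_c,out − T_c,in)
ṁ_c = 54054 / [0.970 × (-13.6 − -37.1)] = 2371.3 kg/min

ṁ_c = 2370 kg/min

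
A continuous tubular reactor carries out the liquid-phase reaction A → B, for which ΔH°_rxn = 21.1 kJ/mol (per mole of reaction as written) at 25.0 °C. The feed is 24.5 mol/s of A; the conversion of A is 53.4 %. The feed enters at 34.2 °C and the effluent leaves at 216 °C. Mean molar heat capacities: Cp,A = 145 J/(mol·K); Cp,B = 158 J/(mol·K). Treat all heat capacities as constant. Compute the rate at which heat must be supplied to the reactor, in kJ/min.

Q_in = 57300 kJ/min

Extent of reaction ξ = 0.534 × 24.5 = 13.083 mol/s
Reaction term: ξ·ΔH°_rxn = 13.083 × 21.1 = 276.05 kJ/s
Sensible, feed 34.2→25 °C: -32.683 kJ/s
Outlet flows (mol/s): A 11.417, B 13.083
Sensible, products 25→216 °C: 711.01 kJ/s
Q = ΔH = 954.38 kJ/s = 954.38 kW
Heat supplied = 57263 kJ/min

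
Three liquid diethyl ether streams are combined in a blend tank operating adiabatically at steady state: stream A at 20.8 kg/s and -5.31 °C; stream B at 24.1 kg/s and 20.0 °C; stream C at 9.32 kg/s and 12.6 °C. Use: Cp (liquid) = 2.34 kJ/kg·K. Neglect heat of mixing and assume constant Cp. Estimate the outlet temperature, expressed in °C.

T_out = 9.02 °C

No heat crosses the boundary, so H_out = H_in.
Σ ṁᵢCp,ᵢTᵢ = 20.8×2.34×-5.31 + 24.1×2.34×20.0 + 9.32×2.34×12.6 = 1144.2
Σ ṁᵢCp,ᵢ = 20.8×2.34 + 24.1×2.34 + 9.32×2.34 = 126.87
T_out = 1144.2 / 126.87 = 9.0185 °C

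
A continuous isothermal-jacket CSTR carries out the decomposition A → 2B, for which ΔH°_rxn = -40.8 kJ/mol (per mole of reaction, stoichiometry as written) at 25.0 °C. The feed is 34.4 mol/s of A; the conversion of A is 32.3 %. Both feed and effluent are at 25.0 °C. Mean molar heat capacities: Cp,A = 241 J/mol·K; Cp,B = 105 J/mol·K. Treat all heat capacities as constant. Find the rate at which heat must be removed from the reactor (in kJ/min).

Extent of reaction ξ = 0.323 × 34.4 = 11.111 mol/s
Reaction term: ξ·ΔH°_rxn = 11.111 × -40.8 = -453.34 kJ/s
Q = ΔH = -453.34 kJ/s = -453.34 kW
Heat removed = 27200 kJ/min

Q_out = 27200 kJ/min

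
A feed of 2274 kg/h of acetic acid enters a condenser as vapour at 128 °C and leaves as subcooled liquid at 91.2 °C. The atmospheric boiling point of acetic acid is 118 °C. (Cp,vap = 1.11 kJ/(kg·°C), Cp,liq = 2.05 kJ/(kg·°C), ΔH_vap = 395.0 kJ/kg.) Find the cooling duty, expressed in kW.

Q_c = 291 kW

vapour 128→118 °C: -11.1 kJ/kg
condensation at 118 °C: -395 kJ/kg
liquid 118→91.2 °C: -54.94 kJ/kg
Δh = -11.1 + -395 + -54.94 = -461.04 kJ/kg
Q = ṁ·Δh = 2274 kg/h × -461.04 kJ/kg = -1.0484e+06 kJ/h
|Q| = 291.22 kW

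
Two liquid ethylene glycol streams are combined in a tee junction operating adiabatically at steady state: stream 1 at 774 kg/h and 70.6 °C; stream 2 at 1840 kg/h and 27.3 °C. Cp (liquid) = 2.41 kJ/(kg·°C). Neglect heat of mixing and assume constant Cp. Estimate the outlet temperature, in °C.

Adiabatic, steady state ⇒ Σ ṁᵢCp,ᵢ(T_out − Tᵢ) = 0
T_out = Σ ṁᵢCp,ᵢTᵢ / Σ ṁᵢCp,ᵢ
      = 252750 / 6299.7 = 40.121 °C

T_out = 40.1 °C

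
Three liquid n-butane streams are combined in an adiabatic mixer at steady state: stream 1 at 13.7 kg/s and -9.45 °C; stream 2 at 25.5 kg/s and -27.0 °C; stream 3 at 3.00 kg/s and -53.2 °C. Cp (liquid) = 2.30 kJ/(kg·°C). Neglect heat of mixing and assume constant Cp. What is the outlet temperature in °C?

T_out = -23.2 °C

Energy balance with Q = 0: Σ ṁᵢCp,ᵢ(T_out − Tᵢ) = 0
Σ ṁᵢCp,ᵢTᵢ = 13.7×2.30×-9.45 + 25.5×2.30×-27.0 + 3.00×2.30×-53.2 = -2248.4
Σ ṁᵢCp,ᵢ = 13.7×2.30 + 25.5×2.30 + 3.00×2.30 = 97.06
T_out = -2248.4 / 97.06 = -23.165 °C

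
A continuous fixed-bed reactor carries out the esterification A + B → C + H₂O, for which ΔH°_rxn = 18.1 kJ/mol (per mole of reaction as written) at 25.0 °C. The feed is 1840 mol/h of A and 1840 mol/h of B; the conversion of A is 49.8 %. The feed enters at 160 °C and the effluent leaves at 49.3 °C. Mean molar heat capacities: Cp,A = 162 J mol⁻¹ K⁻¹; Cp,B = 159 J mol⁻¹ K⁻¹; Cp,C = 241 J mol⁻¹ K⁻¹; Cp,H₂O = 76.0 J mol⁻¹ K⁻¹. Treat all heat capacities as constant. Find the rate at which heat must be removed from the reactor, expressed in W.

Q_out = 13600 W

Extent of reaction ξ = 0.498 × 1840 = 916.32 mol/h
Reaction term: ξ·ΔH°_rxn = 916.32 × 18.1 = 16585 kJ/h
Sensible, feed 160→25 °C: -79736 kJ/h
Outlet flows (mol/h): A 923.68, B 923.68, C 916.32, H₂O 916.32
Sensible, products 25→49.3 °C: 14263 kJ/h
Q = ΔH = -48888 kJ/h = -13.58 kW
Heat removed = 13580 W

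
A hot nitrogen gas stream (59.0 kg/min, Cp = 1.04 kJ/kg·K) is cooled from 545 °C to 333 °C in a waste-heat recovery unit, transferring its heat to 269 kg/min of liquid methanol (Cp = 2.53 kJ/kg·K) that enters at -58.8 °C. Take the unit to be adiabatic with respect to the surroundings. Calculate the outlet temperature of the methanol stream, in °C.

Heat released by hot stream: Q = 59.0 × 1.04 × (545 − 333) = 13008 kJ/min
Energy balance on cold side (adiabatic exchanger): Q = ṁ_c·Cp_c·(T_c,out − T_c,in)
T_c,out = -58.8 + 13008/(269 × 2.53) = -39.686 °C

T_c,out = -39.7 °C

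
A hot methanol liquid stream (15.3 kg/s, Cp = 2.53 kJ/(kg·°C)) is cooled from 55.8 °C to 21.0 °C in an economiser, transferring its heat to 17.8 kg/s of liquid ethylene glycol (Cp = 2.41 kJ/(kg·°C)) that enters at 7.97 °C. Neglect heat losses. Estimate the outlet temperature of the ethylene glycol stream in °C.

T_c,out = 39.4 °C

Heat released by hot stream: Q = 15.3 × 2.53 × (55.8 − 21.0) = 1347.1 kJ/s
Energy balance on cold side (adiabatic exchanger): Q = ṁ_c·Cp_c·(T_c,out − T_c,in)
T_c,out = 7.97 + 1347.1/(17.8 × 2.41) = 39.372 °C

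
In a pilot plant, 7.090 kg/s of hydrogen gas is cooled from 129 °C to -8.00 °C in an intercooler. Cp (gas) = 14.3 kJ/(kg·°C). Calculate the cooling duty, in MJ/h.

Q = ṁ·Cp·ΔT = 7.090 × 14.3 × (-8.00 − 129) = -13890 kJ/s
Cooling duty = 50004 MJ/h

Q_c = 50000 MJ/h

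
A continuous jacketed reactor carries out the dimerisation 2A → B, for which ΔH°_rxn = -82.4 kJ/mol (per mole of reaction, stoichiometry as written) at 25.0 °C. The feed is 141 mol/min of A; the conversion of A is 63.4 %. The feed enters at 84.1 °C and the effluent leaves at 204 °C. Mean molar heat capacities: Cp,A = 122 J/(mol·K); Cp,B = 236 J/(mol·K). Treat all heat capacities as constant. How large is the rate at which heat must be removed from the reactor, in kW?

Extent of reaction ξ = 0.634 × 141 / 2 = 44.697 mol/min
Reaction term: ξ·ΔH°_rxn = 44.697 × -82.4 = -3683 kJ/min
Sensible, feed 84.1→25 °C: -1016.6 kJ/min
Outlet flows (mol/min): A 51.606, B 44.697
Sensible, products 25→204 °C: 3015.2 kJ/min
Q = ΔH = -1684.5 kJ/min = -28.075 kW
Heat removed = 28.075 kW

Q_out = 28.1 kW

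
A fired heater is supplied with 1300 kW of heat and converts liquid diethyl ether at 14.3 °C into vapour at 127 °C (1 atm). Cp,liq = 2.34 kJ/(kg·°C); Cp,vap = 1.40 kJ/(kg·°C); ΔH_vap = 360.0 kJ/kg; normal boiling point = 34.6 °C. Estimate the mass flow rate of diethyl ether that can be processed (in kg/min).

Δh = 2.34×(34.6−14.3) + 360.0 + 1.40×(127−34.6) = 536.86 kJ/kg
Q = 1300 kW = 1300 kJ/s = 78000 kJ/min
ṁ = Q/Δh = 78000 / 536.86 = 145.29 kg/min

ṁ = 145 kg/min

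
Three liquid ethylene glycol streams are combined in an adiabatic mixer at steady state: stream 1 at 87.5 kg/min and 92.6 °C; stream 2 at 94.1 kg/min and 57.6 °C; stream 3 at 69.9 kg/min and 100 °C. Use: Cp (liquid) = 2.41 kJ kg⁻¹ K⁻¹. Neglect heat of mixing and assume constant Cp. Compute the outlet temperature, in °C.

T_out = 81.6 °C

Energy balance with Q = 0: Σ ṁᵢCp,ᵢ(T_out − Tᵢ) = 0
Σ ṁᵢCp,ᵢTᵢ = 87.5×2.41×92.6 + 94.1×2.41×57.6 + 69.9×2.41×100 = 49436
Σ ṁᵢCp,ᵢ = 87.5×2.41 + 94.1×2.41 + 69.9×2.41 = 606.12
T_out = 49436 / 606.12 = 81.561 °C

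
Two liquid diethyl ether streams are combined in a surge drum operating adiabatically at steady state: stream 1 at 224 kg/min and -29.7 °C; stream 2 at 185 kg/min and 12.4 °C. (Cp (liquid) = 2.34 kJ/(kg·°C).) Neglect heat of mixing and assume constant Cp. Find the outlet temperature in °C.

T_out = -10.7 °C

Energy balance with Q = 0: Σ ṁᵢCp,ᵢ(T_out − Tᵢ) = 0
Σ ṁᵢCp,ᵢTᵢ = 224×2.34×-29.7 + 185×2.34×12.4 = -10200
Σ ṁᵢCp,ᵢ = 224×2.34 + 185×2.34 = 957.06
T_out = -10200 / 957.06 = -10.657 °C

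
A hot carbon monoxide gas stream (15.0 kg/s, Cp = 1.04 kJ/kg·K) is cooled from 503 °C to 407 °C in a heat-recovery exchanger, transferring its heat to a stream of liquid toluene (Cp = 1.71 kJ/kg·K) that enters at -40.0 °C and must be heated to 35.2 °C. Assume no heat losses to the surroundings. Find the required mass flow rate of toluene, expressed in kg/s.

Heat released by hot stream: Q = 15.0 × 1.04 × (503 − 407) = 1497.6 kJ/s
Energy balance on cold side (adiabatic exchanger): Q = ṁ_c·Cp_c·(T_c,out − T_c,in)
ṁ_c = 1497.6 / [1.71 × (35.2 − -40.0)] = 11.646 kg/s

ṁ_c = 11.6 kg/s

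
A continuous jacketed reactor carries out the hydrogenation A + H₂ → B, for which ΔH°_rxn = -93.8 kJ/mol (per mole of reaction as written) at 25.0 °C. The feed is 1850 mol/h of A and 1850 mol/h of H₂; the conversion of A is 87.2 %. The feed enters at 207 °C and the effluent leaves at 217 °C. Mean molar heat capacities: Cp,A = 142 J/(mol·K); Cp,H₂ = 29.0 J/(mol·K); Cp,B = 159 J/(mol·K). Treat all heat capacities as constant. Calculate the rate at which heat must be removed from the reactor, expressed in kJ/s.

Extent of reaction ξ = 0.872 × 1850 = 1613.2 mol/h
Reaction term: ξ·ΔH°_rxn = 1613.2 × -93.8 = -151320 kJ/h
Sensible, feed 207→25 °C: -57576 kJ/h
Outlet flows (mol/h): A 236.8, H₂ 236.8, B 1613.2
Sensible, products 25→217 °C: 57022 kJ/h
Q = ΔH = -151870 kJ/h = -42.187 kW
Heat removed = 42.187 kJ/s

Q_out = 42.2 kJ/s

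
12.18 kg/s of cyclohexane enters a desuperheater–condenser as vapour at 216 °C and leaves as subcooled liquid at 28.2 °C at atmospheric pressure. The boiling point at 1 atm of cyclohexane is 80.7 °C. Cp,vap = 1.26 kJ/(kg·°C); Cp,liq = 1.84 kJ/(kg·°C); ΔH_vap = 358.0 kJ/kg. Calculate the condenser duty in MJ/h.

vapour 216→80.7 °C: -170.48 kJ/kg
condensation at 80.7 °C: -358 kJ/kg
liquid 80.7→28.2 °C: -96.6 kJ/kg
Δh = -170.48 + -358 + -96.6 = -625.08 kJ/kg
Q = ṁ·Δh = 12.18 kg/s × -625.08 kJ/kg = -7613.5 kJ/s
|Q| = 7613.5 kW = 27408 MJ/h

Q_c = 27400 MJ/h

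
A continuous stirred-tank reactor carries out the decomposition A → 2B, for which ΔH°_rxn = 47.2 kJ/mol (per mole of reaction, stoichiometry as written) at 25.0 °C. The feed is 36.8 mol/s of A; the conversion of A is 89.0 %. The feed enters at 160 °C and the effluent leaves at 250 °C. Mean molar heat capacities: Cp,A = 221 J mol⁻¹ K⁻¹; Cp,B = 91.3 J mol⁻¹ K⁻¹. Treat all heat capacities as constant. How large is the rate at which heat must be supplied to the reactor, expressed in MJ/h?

Q_in = 7180 MJ/h

Extent of reaction ξ = 0.890 × 36.8 = 32.752 mol/s
Reaction term: ξ·ΔH°_rxn = 32.752 × 47.2 = 1545.9 kJ/s
Sensible, feed 160→25 °C: -1097.9 kJ/s
Outlet flows (mol/s): A 4.048, B 65.504
Sensible, products 25→250 °C: 1546.9 kJ/s
Q = ΔH = 1994.9 kJ/s = 1994.9 kW
Heat supplied = 7181.5 MJ/h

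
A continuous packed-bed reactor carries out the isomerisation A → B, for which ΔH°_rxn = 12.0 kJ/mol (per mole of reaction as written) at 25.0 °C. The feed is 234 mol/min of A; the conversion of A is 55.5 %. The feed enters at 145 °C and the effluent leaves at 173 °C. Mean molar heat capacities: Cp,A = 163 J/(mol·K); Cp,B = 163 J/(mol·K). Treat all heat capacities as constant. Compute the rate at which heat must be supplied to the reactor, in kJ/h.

Extent of reaction ξ = 0.555 × 234 = 129.87 mol/min
Reaction term: ξ·ΔH°_rxn = 129.87 × 12.0 = 1558.4 kJ/min
Sensible, feed 145→25 °C: -4577 kJ/min
Outlet flows (mol/min): A 104.13, B 129.87
Sensible, products 25→173 °C: 5645 kJ/min
Q = ΔH = 2626.4 kJ/min = 43.774 kW
Heat supplied = 157580 kJ/h

Q_in = 158000 kJ/h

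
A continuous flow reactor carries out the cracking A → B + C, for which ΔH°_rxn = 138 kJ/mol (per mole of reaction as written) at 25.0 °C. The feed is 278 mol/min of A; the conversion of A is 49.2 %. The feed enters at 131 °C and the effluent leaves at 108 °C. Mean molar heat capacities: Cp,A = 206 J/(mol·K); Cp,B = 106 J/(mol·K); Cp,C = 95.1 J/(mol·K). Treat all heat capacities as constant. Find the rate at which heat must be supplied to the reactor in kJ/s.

Extent of reaction ξ = 0.492 × 278 = 136.78 mol/min
Reaction term: ξ·ΔH°_rxn = 136.78 × 138 = 18875 kJ/min
Sensible, feed 131→25 °C: -6070.4 kJ/min
Outlet flows (mol/min): A 141.22, B 136.78, C 136.78
Sensible, products 25→108 °C: 4697.6 kJ/min
Q = ΔH = 17502 kJ/min = 291.7 kW
Heat supplied = 291.7 kJ/s

Q_in = 292 kJ/s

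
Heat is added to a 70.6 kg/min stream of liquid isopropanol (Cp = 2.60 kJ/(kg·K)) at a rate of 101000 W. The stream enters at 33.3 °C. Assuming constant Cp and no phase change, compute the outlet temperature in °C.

T_out = 66.3 °C

Q = 101000 W = 6060 kJ/min
ΔT = Q/(ṁ·Cp) = 6060/(70.6×2.60) = 33.014 K
T_out = 33.3 + 33.014 = 66.314 °C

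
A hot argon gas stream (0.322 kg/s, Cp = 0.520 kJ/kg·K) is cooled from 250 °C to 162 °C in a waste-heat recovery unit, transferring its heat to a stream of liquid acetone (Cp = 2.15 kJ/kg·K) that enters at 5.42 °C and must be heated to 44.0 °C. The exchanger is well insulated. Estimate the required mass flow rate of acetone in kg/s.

ṁ_c = 0.178 kg/s

Heat released by hot stream: Q = 0.322 × 0.520 × (250 − 162) = 14.735 kJ/s
Energy balance on cold side (adiabatic exchanger): Q = ṁ_c·Cp_c·(T_c,out − T_c,in)
ṁ_c = 14.735 / [2.15 × (44.0 − 5.42)] = 0.17764 kg/s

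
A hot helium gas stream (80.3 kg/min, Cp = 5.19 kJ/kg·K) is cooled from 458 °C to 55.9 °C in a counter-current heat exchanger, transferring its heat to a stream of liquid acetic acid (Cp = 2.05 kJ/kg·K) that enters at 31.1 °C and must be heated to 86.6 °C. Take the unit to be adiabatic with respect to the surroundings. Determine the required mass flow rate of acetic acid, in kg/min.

Heat released by hot stream: Q = 80.3 × 5.19 × (458 − 55.9) = 167580 kJ/min
Energy balance on cold side (adiabatic exchanger): Q = ṁ_c·Cp_c·(T_c,out − T_c,in)
ṁ_c = 167580 / [2.05 × (86.6 − 31.1)] = 1472.9 kg/min

ṁ_c = 1470 kg/min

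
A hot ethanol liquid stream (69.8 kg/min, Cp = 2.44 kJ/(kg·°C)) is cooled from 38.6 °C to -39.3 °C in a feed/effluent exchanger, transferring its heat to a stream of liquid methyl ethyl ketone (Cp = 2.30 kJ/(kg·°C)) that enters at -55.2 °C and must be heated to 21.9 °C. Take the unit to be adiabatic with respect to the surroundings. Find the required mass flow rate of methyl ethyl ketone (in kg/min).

Heat released by hot stream: Q = 69.8 × 2.44 × (38.6 − -39.3) = 13267 kJ/min
Energy balance on cold side (adiabatic exchanger): Q = ṁ_c·Cp_c·(T_c,out − T_c,in)
ṁ_c = 13267 / [2.30 × (21.9 − -55.2)] = 74.817 kg/min

ṁ_c = 74.8 kg/min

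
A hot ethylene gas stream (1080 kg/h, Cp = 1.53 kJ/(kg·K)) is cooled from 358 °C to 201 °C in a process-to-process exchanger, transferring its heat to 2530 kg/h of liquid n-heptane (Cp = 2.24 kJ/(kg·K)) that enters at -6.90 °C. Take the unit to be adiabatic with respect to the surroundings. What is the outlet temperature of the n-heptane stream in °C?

Heat released by hot stream: Q = 1080 × 1.53 × (358 − 201) = 259430 kJ/h
Energy balance on cold side (adiabatic exchanger): Q = ṁ_c·Cp_c·(T_c,out − T_c,in)
T_c,out = -6.90 + 259430/(2530 × 2.24) = 38.877 °C

T_c,out = 38.9 °C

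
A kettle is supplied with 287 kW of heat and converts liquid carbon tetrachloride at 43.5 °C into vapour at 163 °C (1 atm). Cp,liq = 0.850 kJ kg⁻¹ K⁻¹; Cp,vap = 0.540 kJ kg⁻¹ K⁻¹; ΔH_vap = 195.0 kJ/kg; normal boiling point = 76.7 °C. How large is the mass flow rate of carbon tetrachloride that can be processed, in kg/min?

Δh = 0.850×(76.7−43.5) + 195.0 + 0.540×(163−76.7) = 269.82 kJ/kg
Q = 287 kW = 287 kJ/s = 17220 kJ/min
ṁ = Q/Δh = 17220 / 269.82 = 63.82 kg/min

ṁ = 63.8 kg/min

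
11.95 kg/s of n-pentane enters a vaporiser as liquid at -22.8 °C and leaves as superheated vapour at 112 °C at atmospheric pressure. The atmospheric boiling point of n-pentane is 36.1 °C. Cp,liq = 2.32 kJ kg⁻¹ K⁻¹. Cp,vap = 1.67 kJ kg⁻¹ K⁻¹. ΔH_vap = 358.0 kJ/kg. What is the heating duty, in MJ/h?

liquid -22.8→36.1 °C: 136.65 kJ/kg
vaporisation at 36.1 °C: 358 kJ/kg
vapour 36.1→112 °C: 126.75 kJ/kg
Δh = 136.65 + 358 + 126.75 = 621.4 kJ/kg
Q = ṁ·Δh = 11.95 kg/s × 621.4 kJ/kg = 7425.7 kJ/s
|Q| = 7425.7 kW = 26733 MJ/h

Q = 26700 MJ/h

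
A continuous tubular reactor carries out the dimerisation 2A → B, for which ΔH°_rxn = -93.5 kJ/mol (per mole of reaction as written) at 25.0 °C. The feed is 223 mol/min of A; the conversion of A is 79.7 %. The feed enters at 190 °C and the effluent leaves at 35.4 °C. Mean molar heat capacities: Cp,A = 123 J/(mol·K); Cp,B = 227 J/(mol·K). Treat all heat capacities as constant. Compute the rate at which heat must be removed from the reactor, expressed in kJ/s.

Extent of reaction ξ = 0.797 × 223 / 2 = 88.866 mol/min
Reaction term: ξ·ΔH°_rxn = 88.866 × -93.5 = -8308.9 kJ/min
Sensible, feed 190→25 °C: -4525.8 kJ/min
Outlet flows (mol/min): A 45.269, B 88.866
Sensible, products 25→35.4 °C: 267.7 kJ/min
Q = ΔH = -12567 kJ/min = -209.45 kW
Heat removed = 209.45 kJ/s

Q_out = 209 kJ/s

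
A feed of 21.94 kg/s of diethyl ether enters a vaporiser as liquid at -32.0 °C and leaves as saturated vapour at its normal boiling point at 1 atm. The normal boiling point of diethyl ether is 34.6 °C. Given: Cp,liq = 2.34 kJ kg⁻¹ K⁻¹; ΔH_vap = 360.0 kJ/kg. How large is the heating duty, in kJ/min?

Q = 679000 kJ/min

liquid -32.0→34.6 °C: 155.84 kJ/kg
vaporisation at 34.6 °C: 360 kJ/kg
Δh = 155.84 + 360 = 515.84 kJ/kg
Q = ṁ·Δh = 21.94 kg/s × 515.84 kJ/kg = 11318 kJ/s
|Q| = 11318 kW = 679060 kJ/min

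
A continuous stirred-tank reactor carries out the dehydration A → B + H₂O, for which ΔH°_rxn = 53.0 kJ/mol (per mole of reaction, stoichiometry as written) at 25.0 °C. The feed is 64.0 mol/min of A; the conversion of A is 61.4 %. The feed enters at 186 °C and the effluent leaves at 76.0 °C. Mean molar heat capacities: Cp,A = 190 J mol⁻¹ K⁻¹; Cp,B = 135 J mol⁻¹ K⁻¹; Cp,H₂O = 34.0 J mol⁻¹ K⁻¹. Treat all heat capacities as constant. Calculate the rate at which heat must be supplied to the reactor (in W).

Q_in = 11700 W

Extent of reaction ξ = 0.614 × 64.0 = 39.296 mol/min
Reaction term: ξ·ΔH°_rxn = 39.296 × 53.0 = 2082.7 kJ/min
Sensible, feed 186→25 °C: -1957.8 kJ/min
Outlet flows (mol/min): A 24.704, B 39.296, H₂O 39.296
Sensible, products 25→76.0 °C: 578.07 kJ/min
Q = ΔH = 703 kJ/min = 11.717 kW
Heat supplied = 11717 W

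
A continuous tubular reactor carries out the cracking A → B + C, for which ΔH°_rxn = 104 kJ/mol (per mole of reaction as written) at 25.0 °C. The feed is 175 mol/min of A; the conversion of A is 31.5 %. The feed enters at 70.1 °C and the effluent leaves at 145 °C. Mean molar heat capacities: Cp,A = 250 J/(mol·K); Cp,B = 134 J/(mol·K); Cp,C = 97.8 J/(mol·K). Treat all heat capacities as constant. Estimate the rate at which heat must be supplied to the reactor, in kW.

Extent of reaction ξ = 0.315 × 175 = 55.125 mol/min
Reaction term: ξ·ΔH°_rxn = 55.125 × 104 = 5733 kJ/min
Sensible, feed 70.1→25 °C: -1973.1 kJ/min
Outlet flows (mol/min): A 119.88, B 55.125, C 55.125
Sensible, products 25→145 °C: 5129.6 kJ/min
Q = ΔH = 8889.5 kJ/min = 148.16 kW
Heat supplied = 148.16 kW

Q_in = 148 kW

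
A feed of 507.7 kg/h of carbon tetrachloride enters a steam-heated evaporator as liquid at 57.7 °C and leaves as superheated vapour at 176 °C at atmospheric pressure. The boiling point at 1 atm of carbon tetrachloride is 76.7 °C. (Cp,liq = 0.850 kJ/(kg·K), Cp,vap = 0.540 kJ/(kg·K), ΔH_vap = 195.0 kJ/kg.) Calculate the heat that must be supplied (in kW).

Q = 37.3 kW

liquid 57.7→76.7 °C: 16.15 kJ/kg
vaporisation at 76.7 °C: 195 kJ/kg
vapour 76.7→176 °C: 53.622 kJ/kg
Δh = 16.15 + 195 + 53.622 = 264.77 kJ/kg
Q = ṁ·Δh = 507.7 kg/h × 264.77 kJ/kg = 134420 kJ/h
|Q| = 37.34 kW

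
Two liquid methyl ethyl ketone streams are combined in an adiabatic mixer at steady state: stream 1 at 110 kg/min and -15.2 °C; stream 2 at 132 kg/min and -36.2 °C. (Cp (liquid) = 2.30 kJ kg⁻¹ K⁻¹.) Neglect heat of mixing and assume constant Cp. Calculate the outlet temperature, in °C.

T_out = -26.7 °C

No heat crosses the boundary, so H_out = H_in.
Σ ṁᵢCp,ᵢTᵢ = 110×2.30×-15.2 + 132×2.30×-36.2 = -14836
Σ ṁᵢCp,ᵢ = 110×2.30 + 132×2.30 = 556.6
T_out = -14836 / 556.6 = -26.655 °C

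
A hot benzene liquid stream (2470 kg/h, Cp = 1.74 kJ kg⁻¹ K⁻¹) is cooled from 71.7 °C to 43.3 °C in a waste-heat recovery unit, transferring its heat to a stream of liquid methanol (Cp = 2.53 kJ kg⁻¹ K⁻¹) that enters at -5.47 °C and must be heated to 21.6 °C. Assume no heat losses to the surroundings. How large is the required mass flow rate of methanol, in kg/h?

Heat released by hot stream: Q = 2470 × 1.74 × (71.7 − 43.3) = 122060 kJ/h
Energy balance on cold side (adiabatic exchanger): Q = ṁ_c·Cp_c·(T_c,out − T_c,in)
ṁ_c = 122060 / [2.53 × (21.6 − -5.47)] = 1782.2 kg/h

ṁ_c = 1780 kg/h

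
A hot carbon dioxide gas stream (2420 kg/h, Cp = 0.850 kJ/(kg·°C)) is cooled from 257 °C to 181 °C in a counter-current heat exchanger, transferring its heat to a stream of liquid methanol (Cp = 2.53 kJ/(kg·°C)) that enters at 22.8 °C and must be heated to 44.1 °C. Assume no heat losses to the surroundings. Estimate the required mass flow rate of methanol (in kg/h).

Heat released by hot stream: Q = 2420 × 0.850 × (257 − 181) = 156330 kJ/h
Energy balance on cold side (adiabatic exchanger): Q = ṁ_c·Cp_c·(T_c,out − T_c,in)
ṁ_c = 156330 / [2.53 × (44.1 − 22.8)] = 2901 kg/h

ṁ_c = 2900 kg/h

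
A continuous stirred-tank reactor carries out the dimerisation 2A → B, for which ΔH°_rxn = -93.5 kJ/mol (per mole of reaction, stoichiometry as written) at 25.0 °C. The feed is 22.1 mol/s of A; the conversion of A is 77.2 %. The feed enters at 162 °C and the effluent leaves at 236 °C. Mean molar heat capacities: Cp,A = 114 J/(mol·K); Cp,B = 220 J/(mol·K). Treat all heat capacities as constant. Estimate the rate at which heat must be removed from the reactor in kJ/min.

Extent of reaction ξ = 0.772 × 22.1 / 2 = 8.5306 mol/s
Reaction term: ξ·ΔH°_rxn = 8.5306 × -93.5 = -797.61 kJ/s
Sensible, feed 162→25 °C: -345.16 kJ/s
Outlet flows (mol/s): A 5.0388, B 8.5306
Sensible, products 25→236 °C: 517.19 kJ/s
Q = ΔH = -625.58 kJ/s = -625.58 kW
Heat removed = 37535 kJ/min

Q_out = 37500 kJ/min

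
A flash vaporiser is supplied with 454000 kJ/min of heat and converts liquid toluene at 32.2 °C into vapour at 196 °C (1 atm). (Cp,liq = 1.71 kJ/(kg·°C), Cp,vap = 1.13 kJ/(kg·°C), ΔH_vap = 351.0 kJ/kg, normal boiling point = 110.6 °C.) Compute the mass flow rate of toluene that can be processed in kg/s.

ṁ = 13.0 kg/s

Δh = 1.71×(110.6−32.2) + 351.0 + 1.13×(196−110.6) = 581.57 kJ/kg
Q = 454000 kJ/min = 7566.7 kJ/s = 7566.7 kJ/s
ṁ = Q/Δh = 7566.7 / 581.57 = 13.011 kg/s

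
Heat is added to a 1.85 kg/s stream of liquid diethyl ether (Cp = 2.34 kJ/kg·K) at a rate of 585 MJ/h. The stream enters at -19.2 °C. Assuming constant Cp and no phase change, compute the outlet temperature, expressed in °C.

T_out = 18.3 °C

Q = 585 MJ/h = 162.5 kJ/s
ΔT = Q/(ṁ·Cp) = 162.5/(1.85×2.34) = 37.538 K
T_out = -19.2 + 37.538 = 18.338 °C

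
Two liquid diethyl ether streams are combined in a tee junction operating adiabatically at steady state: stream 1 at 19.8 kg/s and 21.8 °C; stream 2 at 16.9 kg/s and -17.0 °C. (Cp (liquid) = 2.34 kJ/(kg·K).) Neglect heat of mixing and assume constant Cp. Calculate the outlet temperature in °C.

Adiabatic, steady state ⇒ Σ ṁᵢCp,ᵢ(T_out − Tᵢ) = 0
Σ ṁᵢCp,ᵢTᵢ = 19.8×2.34×21.8 + 16.9×2.34×-17.0 = 337.76
Σ ṁᵢCp,ᵢ = 19.8×2.34 + 16.9×2.34 = 85.878
T_out = 337.76 / 85.878 = 3.933 °C

T_out = 3.93 °C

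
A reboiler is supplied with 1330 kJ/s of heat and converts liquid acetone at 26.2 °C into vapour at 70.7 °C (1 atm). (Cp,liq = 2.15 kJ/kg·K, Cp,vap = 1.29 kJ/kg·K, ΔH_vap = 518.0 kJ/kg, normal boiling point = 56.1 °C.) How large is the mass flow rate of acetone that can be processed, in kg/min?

ṁ = 133 kg/min

Δh = 2.15×(56.1−26.2) + 518.0 + 1.29×(70.7−56.1) = 601.12 kJ/kg
Q = 1330 kJ/s = 1330 kJ/s = 79800 kJ/min
ṁ = Q/Δh = 79800 / 601.12 = 132.75 kg/min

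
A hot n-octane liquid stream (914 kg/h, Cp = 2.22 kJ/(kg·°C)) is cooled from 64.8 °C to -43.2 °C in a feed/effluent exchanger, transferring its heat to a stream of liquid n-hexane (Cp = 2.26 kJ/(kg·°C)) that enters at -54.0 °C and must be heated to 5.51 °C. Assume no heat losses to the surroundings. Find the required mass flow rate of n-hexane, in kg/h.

Heat released by hot stream: Q = 914 × 2.22 × (64.8 − -43.2) = 219140 kJ/h
Energy balance on cold side (adiabatic exchanger): Q = ṁ_c·Cp_c·(T_c,out − T_c,in)
ṁ_c = 219140 / [2.26 × (5.51 − -54.0)] = 1629.4 kg/h

ṁ_c = 1630 kg/h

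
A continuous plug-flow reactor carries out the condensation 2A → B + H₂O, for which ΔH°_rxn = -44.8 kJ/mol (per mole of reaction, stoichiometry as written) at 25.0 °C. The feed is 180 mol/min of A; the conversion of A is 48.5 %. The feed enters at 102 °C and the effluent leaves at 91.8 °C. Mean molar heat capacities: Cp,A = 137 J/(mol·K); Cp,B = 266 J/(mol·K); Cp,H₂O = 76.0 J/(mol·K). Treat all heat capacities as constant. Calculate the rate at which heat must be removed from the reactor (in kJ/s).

Q_out = 33.5 kJ/s

Extent of reaction ξ = 0.485 × 180 / 2 = 43.65 mol/min
Reaction term: ξ·ΔH°_rxn = 43.65 × -44.8 = -1955.5 kJ/min
Sensible, feed 102→25 °C: -1898.8 kJ/min
Outlet flows (mol/min): A 92.7, B 43.65, H₂O 43.65
Sensible, products 25→91.8 °C: 1845.6 kJ/min
Q = ΔH = -2008.8 kJ/min = -33.48 kW
Heat removed = 33.48 kJ/s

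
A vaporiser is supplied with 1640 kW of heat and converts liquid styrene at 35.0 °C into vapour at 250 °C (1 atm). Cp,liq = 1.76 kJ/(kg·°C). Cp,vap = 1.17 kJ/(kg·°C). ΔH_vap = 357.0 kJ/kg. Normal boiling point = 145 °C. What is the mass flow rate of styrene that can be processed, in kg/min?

ṁ = 146 kg/min

Δh = 1.76×(145−35.0) + 357.0 + 1.17×(250−145) = 673.45 kJ/kg
Q = 1640 kW = 1640 kJ/s = 98400 kJ/min
ṁ = Q/Δh = 98400 / 673.45 = 146.11 kg/min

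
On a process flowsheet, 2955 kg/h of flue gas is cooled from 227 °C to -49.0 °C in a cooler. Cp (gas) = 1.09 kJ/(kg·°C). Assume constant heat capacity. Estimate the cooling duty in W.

Q_c = 247000 W

Q = ṁ·Cp·ΔT = 2955 × 1.09 × (-49.0 − 227) = -888980 kJ/h
Converting: 888980 / 3600 s = 246.94 kW
Cooling duty = 246940 W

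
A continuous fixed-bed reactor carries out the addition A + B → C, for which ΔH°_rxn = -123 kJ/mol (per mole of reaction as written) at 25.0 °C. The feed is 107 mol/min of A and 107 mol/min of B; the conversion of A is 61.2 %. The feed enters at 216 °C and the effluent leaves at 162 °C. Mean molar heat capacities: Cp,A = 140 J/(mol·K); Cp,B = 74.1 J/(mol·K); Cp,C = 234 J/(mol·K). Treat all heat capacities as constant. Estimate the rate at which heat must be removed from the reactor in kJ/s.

Q_out = 152 kJ/s

Extent of reaction ξ = 0.612 × 107 = 65.484 mol/min
Reaction term: ξ·ΔH°_rxn = 65.484 × -123 = -8054.5 kJ/min
Sensible, feed 216→25 °C: -4375.6 kJ/min
Outlet flows (mol/min): A 41.516, B 41.516, C 65.484
Sensible, products 25→162 °C: 3317 kJ/min
Q = ΔH = -9113.1 kJ/min = -151.88 kW
Heat removed = 151.88 kJ/s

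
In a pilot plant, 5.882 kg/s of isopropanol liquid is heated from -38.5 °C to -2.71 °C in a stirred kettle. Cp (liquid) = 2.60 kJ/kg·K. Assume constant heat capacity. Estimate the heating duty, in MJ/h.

Q = 1970 MJ/h

Q = ṁ·Cp·ΔT = 5.882 × 2.60 × (-2.71 − -38.5) = 547.34 kJ/s
Heating duty = 1970.4 MJ/h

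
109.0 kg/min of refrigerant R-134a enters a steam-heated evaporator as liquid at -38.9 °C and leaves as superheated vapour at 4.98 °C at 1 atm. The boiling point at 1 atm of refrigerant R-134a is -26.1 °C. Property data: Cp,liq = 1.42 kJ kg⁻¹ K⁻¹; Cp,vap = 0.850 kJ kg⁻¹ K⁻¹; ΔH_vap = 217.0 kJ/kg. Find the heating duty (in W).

liquid -38.9→-26.1 °C: 18.176 kJ/kg
vaporisation at -26.1 °C: 217 kJ/kg
vapour -26.1→4.98 °C: 26.418 kJ/kg
Δh = 18.176 + 217 + 26.418 = 261.59 kJ/kg
Q = ṁ·Δh = 109.0 kg/min × 261.59 kJ/kg = 28514 kJ/min
|Q| = 475.23 kW = 475230 W

Q = 475000 W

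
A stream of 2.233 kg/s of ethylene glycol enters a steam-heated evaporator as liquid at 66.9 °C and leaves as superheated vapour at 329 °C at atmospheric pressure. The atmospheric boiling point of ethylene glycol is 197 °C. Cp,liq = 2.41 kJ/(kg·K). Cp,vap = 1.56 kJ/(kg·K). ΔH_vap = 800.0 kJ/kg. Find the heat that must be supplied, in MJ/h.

Q = 10600 MJ/h

liquid 66.9→197 °C: 313.54 kJ/kg
vaporisation at 197 °C: 800 kJ/kg
vapour 197→329 °C: 205.92 kJ/kg
Δh = 313.54 + 800 + 205.92 = 1319.5 kJ/kg
Q = ṁ·Δh = 2.233 kg/s × 1319.5 kJ/kg = 2946.4 kJ/s
|Q| = 2946.4 kW = 10607 MJ/h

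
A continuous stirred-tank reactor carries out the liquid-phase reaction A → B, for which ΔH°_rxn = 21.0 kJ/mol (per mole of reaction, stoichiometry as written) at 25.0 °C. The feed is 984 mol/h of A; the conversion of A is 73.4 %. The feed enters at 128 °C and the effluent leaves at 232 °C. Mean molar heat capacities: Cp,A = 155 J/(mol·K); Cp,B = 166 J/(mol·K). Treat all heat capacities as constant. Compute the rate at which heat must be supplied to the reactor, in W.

Q_in = 9080 W

Extent of reaction ξ = 0.734 × 984 = 722.26 mol/h
Reaction term: ξ·ΔH°_rxn = 722.26 × 21.0 = 15167 kJ/h
Sensible, feed 128→25 °C: -15710 kJ/h
Outlet flows (mol/h): A 261.74, B 722.26
Sensible, products 25→232 °C: 33216 kJ/h
Q = ΔH = 32674 kJ/h = 9.0761 kW
Heat supplied = 9076.1 W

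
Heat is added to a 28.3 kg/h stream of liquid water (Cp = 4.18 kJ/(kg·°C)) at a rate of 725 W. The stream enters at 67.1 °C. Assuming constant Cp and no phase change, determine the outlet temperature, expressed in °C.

T_out = 89.2 °C

Q = 725 W = 2610 kJ/h
ΔT = Q/(ṁ·Cp) = 2610/(28.3×4.18) = 22.064 K
T_out = 67.1 + 22.064 = 89.164 °C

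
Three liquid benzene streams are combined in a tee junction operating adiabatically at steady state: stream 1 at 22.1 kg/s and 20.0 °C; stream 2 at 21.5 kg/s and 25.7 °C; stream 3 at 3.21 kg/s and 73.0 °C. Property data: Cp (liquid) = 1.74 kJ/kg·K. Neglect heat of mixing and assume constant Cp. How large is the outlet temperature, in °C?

Energy balance with Q = 0: Σ ṁᵢCp,ᵢ(T_out − Tᵢ) = 0
T_out = Σ ṁᵢCp,ᵢTᵢ / Σ ṁᵢCp,ᵢ
      = 2138.3 / 81.449 = 26.253 °C

T_out = 26.3 °C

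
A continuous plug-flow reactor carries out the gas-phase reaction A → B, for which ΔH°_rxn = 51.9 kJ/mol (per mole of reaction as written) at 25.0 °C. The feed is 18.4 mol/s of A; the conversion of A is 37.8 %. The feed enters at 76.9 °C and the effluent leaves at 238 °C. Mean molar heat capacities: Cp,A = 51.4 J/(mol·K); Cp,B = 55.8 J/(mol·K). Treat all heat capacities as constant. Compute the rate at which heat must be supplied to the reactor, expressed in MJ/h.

Extent of reaction ξ = 0.378 × 18.4 = 6.9552 mol/s
Reaction term: ξ·ΔH°_rxn = 6.9552 × 51.9 = 360.97 kJ/s
Sensible, feed 76.9→25 °C: -49.085 kJ/s
Outlet flows (mol/s): A 11.445, B 6.9552
Sensible, products 25→238 °C: 207.97 kJ/s
Q = ΔH = 519.86 kJ/s = 519.86 kW
Heat supplied = 1871.5 MJ/h

Q_in = 1870 MJ/h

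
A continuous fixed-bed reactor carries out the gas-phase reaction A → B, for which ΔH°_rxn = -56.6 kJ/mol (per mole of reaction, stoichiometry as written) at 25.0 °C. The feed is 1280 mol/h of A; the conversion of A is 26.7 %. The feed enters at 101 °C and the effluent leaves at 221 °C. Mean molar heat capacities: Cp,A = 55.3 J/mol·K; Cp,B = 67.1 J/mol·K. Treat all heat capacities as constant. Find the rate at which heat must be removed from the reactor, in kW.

Q_out = 2.79 kW

Extent of reaction ξ = 0.267 × 1280 = 341.76 mol/h
Reaction term: ξ·ΔH°_rxn = 341.76 × -56.6 = -19344 kJ/h
Sensible, feed 101→25 °C: -5379.6 kJ/h
Outlet flows (mol/h): A 938.24, B 341.76
Sensible, products 25→221 °C: 14664 kJ/h
Q = ΔH = -10059 kJ/h = -2.7942 kW
Heat removed = 2.7942 kW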